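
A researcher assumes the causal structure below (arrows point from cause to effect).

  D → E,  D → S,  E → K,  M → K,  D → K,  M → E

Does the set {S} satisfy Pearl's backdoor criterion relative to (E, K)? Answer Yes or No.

Backdoor paths from E to K (paths whose first edge points into E):
  P1: E <- M -> K
  P2: E <- D -> K
Condition 1 (no descendant of E in the set): holds — descendants of E are {K}; none are in {S}.
Condition 2 (every backdoor path blocked by {S}):
  P1: open — no interior node is in the conditioning set.
  P2: open — no interior node is in the conditioning set.
{S} does not satisfy the backdoor criterion.

No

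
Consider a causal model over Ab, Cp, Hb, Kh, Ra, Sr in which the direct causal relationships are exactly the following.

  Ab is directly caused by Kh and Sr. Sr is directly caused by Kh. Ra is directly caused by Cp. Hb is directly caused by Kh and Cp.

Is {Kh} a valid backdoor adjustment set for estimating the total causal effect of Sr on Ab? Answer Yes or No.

Yes

Backdoor paths from Sr to Ab (paths whose first edge points into Sr):
  P1: Sr <- Kh -> Ab
Condition 1 (no descendant of Sr in the set): holds — descendants of Sr are {Ab}; none are in {Kh}.
Condition 2 (every backdoor path blocked by {Kh}):
  P1: blocked at fork node Kh ∈ conditioning set.
{Kh} satisfies the backdoor criterion.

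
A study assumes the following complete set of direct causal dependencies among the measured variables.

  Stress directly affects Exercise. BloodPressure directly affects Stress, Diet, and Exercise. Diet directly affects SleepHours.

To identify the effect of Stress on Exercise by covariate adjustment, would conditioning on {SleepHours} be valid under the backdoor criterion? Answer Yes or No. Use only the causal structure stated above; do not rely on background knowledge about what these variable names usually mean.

Backdoor paths from Stress to Exercise (paths whose first edge points into Stress):
  P1: Stress <- BloodPressure -> Exercise
Condition 1 (no descendant of Stress in the set): holds — descendants of Stress are {Exercise}; none are in {SleepHours}.
Condition 2 (every backdoor path blocked by {SleepHours}):
  P1: open — no interior node is in the conditioning set.
{SleepHours} does not satisfy the backdoor criterion.

No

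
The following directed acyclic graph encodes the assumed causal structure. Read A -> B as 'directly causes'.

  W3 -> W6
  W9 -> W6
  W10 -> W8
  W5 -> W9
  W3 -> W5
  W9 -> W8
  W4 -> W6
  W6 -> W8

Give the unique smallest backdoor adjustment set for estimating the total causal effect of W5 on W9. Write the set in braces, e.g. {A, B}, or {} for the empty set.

{}

Variables eligible for adjustment (non-descendants of W5, excluding W5 and W9): {W10, W3, W4}.
Backdoor paths from W5 to W9:
  P1: W5 <- W3 -> W6 <- W9
  P2: W5 <- W3 -> W6 -> W8 <- W9
Each backdoor path contains an unconditioned collider, so every path is already blocked with the empty conditioning set:
  P1: blocked at collider W6 (neither it nor any descendant is in the conditioning set).
  P2: blocked at collider W8 (neither it nor any descendant is in the conditioning set).
The empty set is therefore the unique smallest valid set.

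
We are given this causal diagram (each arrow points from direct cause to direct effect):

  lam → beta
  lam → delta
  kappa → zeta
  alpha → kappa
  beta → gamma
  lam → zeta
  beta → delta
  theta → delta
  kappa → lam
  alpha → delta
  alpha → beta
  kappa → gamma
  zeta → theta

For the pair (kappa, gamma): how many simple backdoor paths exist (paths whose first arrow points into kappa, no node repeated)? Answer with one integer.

4

A backdoor path from kappa to gamma is any simple undirected path whose first edge points into kappa (i.e. leaves kappa via a parent).
Parents of kappa: {alpha}.
Enumerating:
  P1: kappa <- alpha -> beta -> gamma
  P2: kappa <- alpha -> delta <- lam -> beta -> gamma
  P3: kappa <- alpha -> delta <- beta -> gamma
  P4: kappa <- alpha -> delta <- theta <- zeta <- lam -> beta -> gamma
That exhausts the simple backdoor paths. Count: 4.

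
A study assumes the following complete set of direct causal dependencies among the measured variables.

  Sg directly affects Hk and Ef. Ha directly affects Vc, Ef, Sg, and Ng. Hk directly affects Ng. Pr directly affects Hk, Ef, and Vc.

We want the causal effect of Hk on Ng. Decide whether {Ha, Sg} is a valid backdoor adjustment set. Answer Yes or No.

Yes

Backdoor paths from Hk to Ng (paths whose first edge points into Hk):
  P1: Hk <- Pr -> Vc <- Ha -> Ng
  P2: Hk <- Pr -> Ef <- Ha -> Ng
  P3: Hk <- Pr -> Ef <- Sg <- Ha -> Ng
  P4: Hk <- Sg <- Ha -> Ng
  P5: Hk <- Sg -> Ef <- Ha -> Ng
  P6: Hk <- Sg -> Ef <- Pr -> Vc <- Ha -> Ng
Condition 1 (no descendant of Hk in the set): holds — descendants of Hk are {Ng}; none are in {Ha, Sg}.
Condition 2 (every backdoor path blocked by {Ha, Sg}):
  P1: blocked at collider Vc (neither it nor any descendant is in the conditioning set).
  P2: blocked at collider Ef (neither it nor any descendant is in the conditioning set).
  P3: blocked at collider Ef (neither it nor any descendant is in the conditioning set).
  P4: blocked at chain node Sg ∈ conditioning set.
  P5: blocked at fork node Sg ∈ conditioning set.
  P6: blocked at fork node Sg ∈ conditioning set.
{Ha, Sg} satisfies the backdoor criterion.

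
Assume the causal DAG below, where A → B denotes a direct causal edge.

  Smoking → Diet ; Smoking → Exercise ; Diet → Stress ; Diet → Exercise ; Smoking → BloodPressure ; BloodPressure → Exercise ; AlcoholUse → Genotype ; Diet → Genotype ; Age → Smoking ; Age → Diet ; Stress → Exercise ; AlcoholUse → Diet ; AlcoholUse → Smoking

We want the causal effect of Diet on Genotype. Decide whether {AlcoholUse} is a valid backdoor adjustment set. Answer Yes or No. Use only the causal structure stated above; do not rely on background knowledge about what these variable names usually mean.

Yes

Backdoor paths from Diet to Genotype (paths whose first edge points into Diet):
  P1: Diet <- AlcoholUse -> Genotype
  P2: Diet <- Age -> Smoking <- AlcoholUse -> Genotype
  P3: Diet <- Smoking <- AlcoholUse -> Genotype
Condition 1 (no descendant of Diet in the set): holds — descendants of Diet are {Exercise, Genotype, Stress}; none are in {AlcoholUse}.
Condition 2 (every backdoor path blocked by {AlcoholUse}):
  P1: blocked at fork node AlcoholUse ∈ conditioning set.
  P2: blocked at collider Smoking (neither it nor any descendant is in the conditioning set).
  P3: blocked at fork node AlcoholUse ∈ conditioning set.
{AlcoholUse} satisfies the backdoor criterion.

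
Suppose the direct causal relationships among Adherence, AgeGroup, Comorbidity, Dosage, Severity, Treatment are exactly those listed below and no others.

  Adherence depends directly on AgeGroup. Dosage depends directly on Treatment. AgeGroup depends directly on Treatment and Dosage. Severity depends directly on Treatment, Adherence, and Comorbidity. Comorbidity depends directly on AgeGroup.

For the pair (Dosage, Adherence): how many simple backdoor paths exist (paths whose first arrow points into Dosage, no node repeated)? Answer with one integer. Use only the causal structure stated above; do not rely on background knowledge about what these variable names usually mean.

A backdoor path from Dosage to Adherence is any simple undirected path whose first edge points into Dosage (i.e. leaves Dosage via a parent).
Parents of Dosage: {Treatment}.
Enumerating:
  P1: Dosage <- Treatment -> AgeGroup -> Adherence
  P2: Dosage <- Treatment -> AgeGroup -> Comorbidity -> Severity <- Adherence
  P3: Dosage <- Treatment -> Severity <- Adherence
  P4: Dosage <- Treatment -> Severity <- Comorbidity <- AgeGroup -> Adherence
That exhausts the simple backdoor paths. Count: 4.

4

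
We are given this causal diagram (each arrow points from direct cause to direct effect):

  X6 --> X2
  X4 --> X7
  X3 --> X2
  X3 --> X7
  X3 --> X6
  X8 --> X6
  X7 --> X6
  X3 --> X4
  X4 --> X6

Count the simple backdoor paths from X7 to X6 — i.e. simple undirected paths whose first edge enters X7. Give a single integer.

6

A backdoor path from X7 to X6 is any simple undirected path whose first edge points into X7 (i.e. leaves X7 via a parent).
Parents of X7: {X3, X4}.
Enumerating:
  P1: X7 <- X3 -> X4 -> X6
  P2: X7 <- X3 -> X6
  P3: X7 <- X3 -> X2 <- X6
  P4: X7 <- X4 <- X3 -> X6
  P5: X7 <- X4 <- X3 -> X2 <- X6
  P6: X7 <- X4 -> X6
That exhausts the simple backdoor paths. Count: 6.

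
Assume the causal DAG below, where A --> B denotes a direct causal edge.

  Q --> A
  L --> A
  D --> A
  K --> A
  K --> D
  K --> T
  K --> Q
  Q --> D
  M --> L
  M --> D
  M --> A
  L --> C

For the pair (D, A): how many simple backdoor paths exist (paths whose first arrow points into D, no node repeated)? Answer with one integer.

A backdoor path from D to A is any simple undirected path whose first edge points into D (i.e. leaves D via a parent).
Parents of D: {K, M, Q}.
Enumerating:
  P1: D <- M -> L -> A
  P2: D <- M -> A
  P3: D <- K -> Q -> A
  P4: D <- K -> A
  P5: D <- Q <- K -> A
  P6: D <- Q -> A
That exhausts the simple backdoor paths. Count: 6.

6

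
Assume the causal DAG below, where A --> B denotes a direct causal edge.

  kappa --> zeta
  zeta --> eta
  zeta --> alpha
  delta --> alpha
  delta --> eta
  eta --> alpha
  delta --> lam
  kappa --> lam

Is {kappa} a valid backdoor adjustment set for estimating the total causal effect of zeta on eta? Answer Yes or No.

Yes

Backdoor paths from zeta to eta (paths whose first edge points into zeta):
  P1: zeta <- kappa -> lam <- delta -> eta
  P2: zeta <- kappa -> lam <- delta -> alpha <- eta
Condition 1 (no descendant of zeta in the set): holds — descendants of zeta are {alpha, eta}; none are in {kappa}.
Condition 2 (every backdoor path blocked by {kappa}):
  P1: blocked at fork node kappa ∈ conditioning set.
  P2: blocked at fork node kappa ∈ conditioning set.
{kappa} satisfies the backdoor criterion.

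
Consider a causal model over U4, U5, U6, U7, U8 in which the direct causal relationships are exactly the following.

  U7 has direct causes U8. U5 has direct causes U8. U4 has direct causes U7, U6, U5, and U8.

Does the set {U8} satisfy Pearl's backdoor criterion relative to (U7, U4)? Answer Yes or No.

Yes

Backdoor paths from U7 to U4 (paths whose first edge points into U7):
  P1: U7 <- U8 -> U5 -> U4
  P2: U7 <- U8 -> U4
Condition 1 (no descendant of U7 in the set): holds — descendants of U7 are {U4}; none are in {U8}.
Condition 2 (every backdoor path blocked by {U8}):
  P1: blocked at fork node U8 ∈ conditioning set.
  P2: blocked at fork node U8 ∈ conditioning set.
{U8} satisfies the backdoor criterion.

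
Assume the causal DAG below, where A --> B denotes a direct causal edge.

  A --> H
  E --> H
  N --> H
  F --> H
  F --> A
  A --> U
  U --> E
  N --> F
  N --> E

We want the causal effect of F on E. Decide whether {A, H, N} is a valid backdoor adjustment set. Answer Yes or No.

No

Backdoor paths from F to E (paths whose first edge points into F):
  P1: F <- N -> E
  P2: F <- N -> H <- A -> U -> E
  P3: F <- N -> H <- E
Condition 1 (no descendant of F in the set): FAILS — A and H are descendants of F.
Condition 2 (every backdoor path blocked by {A, H, N}):
  P1: blocked at fork node N ∈ conditioning set.
  P2: blocked at fork node N ∈ conditioning set.
  P3: blocked at fork node N ∈ conditioning set.
{A, H, N} does not satisfy the backdoor criterion.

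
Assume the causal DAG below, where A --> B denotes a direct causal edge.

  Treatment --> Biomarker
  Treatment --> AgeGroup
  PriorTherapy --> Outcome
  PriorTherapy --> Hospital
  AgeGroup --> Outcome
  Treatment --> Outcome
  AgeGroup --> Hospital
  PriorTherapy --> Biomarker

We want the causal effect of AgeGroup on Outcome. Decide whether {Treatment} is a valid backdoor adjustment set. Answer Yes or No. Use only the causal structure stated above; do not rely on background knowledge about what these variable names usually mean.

Yes

Backdoor paths from AgeGroup to Outcome (paths whose first edge points into AgeGroup):
  P1: AgeGroup <- Treatment -> Biomarker <- PriorTherapy -> Outcome
  P2: AgeGroup <- Treatment -> Outcome
Condition 1 (no descendant of AgeGroup in the set): holds — descendants of AgeGroup are {Hospital, Outcome}; none are in {Treatment}.
Condition 2 (every backdoor path blocked by {Treatment}):
  P1: blocked at fork node Treatment ∈ conditioning set.
  P2: blocked at fork node Treatment ∈ conditioning set.
{Treatment} satisfies the backdoor criterion.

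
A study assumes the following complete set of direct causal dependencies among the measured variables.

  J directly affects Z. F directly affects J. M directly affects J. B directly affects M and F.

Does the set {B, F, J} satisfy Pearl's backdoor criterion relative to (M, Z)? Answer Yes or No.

No

Backdoor paths from M to Z (paths whose first edge points into M):
  P1: M <- B -> F -> J -> Z
Condition 1 (no descendant of M in the set): FAILS — J is a descendant of M.
Condition 2 (every backdoor path blocked by {B, F, J}):
  P1: blocked at fork node B ∈ conditioning set.
{B, F, J} does not satisfy the backdoor criterion.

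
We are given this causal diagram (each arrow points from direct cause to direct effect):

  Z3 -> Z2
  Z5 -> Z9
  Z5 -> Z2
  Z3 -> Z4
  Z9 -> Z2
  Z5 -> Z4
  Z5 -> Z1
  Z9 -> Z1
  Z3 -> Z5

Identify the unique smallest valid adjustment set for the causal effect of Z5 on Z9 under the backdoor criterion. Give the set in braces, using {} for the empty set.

Variables eligible for adjustment (non-descendants of Z5, excluding Z5 and Z9): {Z3}.
Backdoor paths from Z5 to Z9:
  P1: Z5 <- Z3 -> Z2 <- Z9
Each backdoor path contains an unconditioned collider, so every path is already blocked with the empty conditioning set:
  P1: blocked at collider Z2 (neither it nor any descendant is in the conditioning set).
The empty set is therefore the unique smallest valid set.

{}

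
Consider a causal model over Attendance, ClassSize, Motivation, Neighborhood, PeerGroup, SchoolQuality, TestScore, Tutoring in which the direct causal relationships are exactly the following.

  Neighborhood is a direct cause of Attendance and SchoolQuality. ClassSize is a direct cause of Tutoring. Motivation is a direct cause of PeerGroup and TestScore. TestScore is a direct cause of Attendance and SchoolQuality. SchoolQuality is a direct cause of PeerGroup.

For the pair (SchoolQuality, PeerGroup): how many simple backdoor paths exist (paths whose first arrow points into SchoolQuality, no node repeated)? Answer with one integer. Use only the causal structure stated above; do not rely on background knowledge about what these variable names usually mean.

2

A backdoor path from SchoolQuality to PeerGroup is any simple undirected path whose first edge points into SchoolQuality (i.e. leaves SchoolQuality via a parent).
Parents of SchoolQuality: {Neighborhood, TestScore}.
Enumerating:
  P1: SchoolQuality <- TestScore <- Motivation -> PeerGroup
  P2: SchoolQuality <- Neighborhood -> Attendance <- TestScore <- Motivation -> PeerGroup
That exhausts the simple backdoor paths. Count: 2.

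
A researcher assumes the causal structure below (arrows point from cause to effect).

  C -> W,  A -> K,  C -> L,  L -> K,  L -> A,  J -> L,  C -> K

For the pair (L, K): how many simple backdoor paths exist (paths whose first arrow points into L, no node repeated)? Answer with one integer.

A backdoor path from L to K is any simple undirected path whose first edge points into L (i.e. leaves L via a parent).
Parents of L: {C, J}.
Enumerating:
  P1: L <- C -> K
That exhausts the simple backdoor paths. Count: 1.

1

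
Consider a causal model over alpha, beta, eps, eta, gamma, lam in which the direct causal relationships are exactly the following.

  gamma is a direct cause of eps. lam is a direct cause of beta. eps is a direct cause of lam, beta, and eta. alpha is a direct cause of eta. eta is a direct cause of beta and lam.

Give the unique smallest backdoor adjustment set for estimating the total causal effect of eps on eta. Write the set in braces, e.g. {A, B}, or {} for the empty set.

Variables eligible for adjustment (non-descendants of eps, excluding eps and eta): {alpha, gamma}.
Backdoor paths from eps to eta:
  (none)
With no backdoor paths the empty set already satisfies the criterion, and it is trivially minimal.

{}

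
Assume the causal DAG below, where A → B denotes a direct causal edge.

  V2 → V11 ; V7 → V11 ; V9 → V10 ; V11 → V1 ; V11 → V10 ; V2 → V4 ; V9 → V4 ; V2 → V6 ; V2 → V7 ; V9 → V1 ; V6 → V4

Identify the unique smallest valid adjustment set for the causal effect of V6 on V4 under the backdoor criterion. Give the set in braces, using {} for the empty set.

{V2}

Variables eligible for adjustment (non-descendants of V6, excluding V6 and V4): {V1, V10, V11, V2, V7, V9}.
Backdoor paths from V6 to V4:
  P1: V6 <- V2 -> V7 -> V11 -> V1 <- V9 -> V4
  P2: V6 <- V2 -> V7 -> V11 -> V10 <- V9 -> V4
  P3: V6 <- V2 -> V11 -> V1 <- V9 -> V4
  P4: V6 <- V2 -> V11 -> V10 <- V9 -> V4
  P5: V6 <- V2 -> V4
The empty set is not sufficient: P5 (V6 <- V2 -> V4) has no collider blocking it and no conditioned non-collider, so it is open.
Try {V2}:
  P1: blocked at fork node V2 ∈ conditioning set.
  P2: blocked at fork node V2 ∈ conditioning set.
  P3: blocked at fork node V2 ∈ conditioning set.
  P4: blocked at fork node V2 ∈ conditioning set.
  P5: blocked at fork node V2 ∈ conditioning set.
{V2} contains no descendant of V6 and blocks every backdoor path.
No other singleton works — e.g. {V9} leaves P5 open — so {V2} is the unique smallest valid adjustment set.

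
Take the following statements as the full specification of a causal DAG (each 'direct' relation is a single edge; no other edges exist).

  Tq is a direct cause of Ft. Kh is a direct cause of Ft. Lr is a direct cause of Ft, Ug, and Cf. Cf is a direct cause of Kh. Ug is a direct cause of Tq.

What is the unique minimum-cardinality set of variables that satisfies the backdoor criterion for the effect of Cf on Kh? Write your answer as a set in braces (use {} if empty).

Variables eligible for adjustment (non-descendants of Cf, excluding Cf and Kh): {Lr, Tq, Ug}.
Backdoor paths from Cf to Kh:
  P1: Cf <- Lr -> Ug -> Tq -> Ft <- Kh
  P2: Cf <- Lr -> Ft <- Kh
Each backdoor path contains an unconditioned collider, so every path is already blocked with the empty conditioning set:
  P1: blocked at collider Ft (neither it nor any descendant is in the conditioning set).
  P2: blocked at collider Ft (neither it nor any descendant is in the conditioning set).
The empty set is therefore the unique smallest valid set.

{}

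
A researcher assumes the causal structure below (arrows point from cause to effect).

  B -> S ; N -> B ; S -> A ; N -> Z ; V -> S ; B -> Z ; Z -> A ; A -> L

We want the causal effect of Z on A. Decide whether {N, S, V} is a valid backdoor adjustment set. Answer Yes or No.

Backdoor paths from Z to A (paths whose first edge points into Z):
  P1: Z <- N -> B -> S -> A
  P2: Z <- B -> S -> A
Condition 1 (no descendant of Z in the set): holds — descendants of Z are {A, L}; none are in {N, S, V}.
Condition 2 (every backdoor path blocked by {N, S, V}):
  P1: blocked at fork node N ∈ conditioning set.
  P2: blocked at chain node S ∈ conditioning set.
{N, S, V} satisfies the backdoor criterion.

Yes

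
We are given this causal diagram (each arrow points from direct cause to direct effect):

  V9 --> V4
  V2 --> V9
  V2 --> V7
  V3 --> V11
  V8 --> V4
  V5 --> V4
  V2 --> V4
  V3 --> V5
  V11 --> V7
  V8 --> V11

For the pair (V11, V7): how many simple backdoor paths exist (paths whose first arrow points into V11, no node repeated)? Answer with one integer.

A backdoor path from V11 to V7 is any simple undirected path whose first edge points into V11 (i.e. leaves V11 via a parent).
Parents of V11: {V3, V8}.
Enumerating:
  P1: V11 <- V8 -> V4 <- V2 -> V7
  P2: V11 <- V8 -> V4 <- V9 <- V2 -> V7
  P3: V11 <- V3 -> V5 -> V4 <- V2 -> V7
  P4: V11 <- V3 -> V5 -> V4 <- V9 <- V2 -> V7
That exhausts the simple backdoor paths. Count: 4.

4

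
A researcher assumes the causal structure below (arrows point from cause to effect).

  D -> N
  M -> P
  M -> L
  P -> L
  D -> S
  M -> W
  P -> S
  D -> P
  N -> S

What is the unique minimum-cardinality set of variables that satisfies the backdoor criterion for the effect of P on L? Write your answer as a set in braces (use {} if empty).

Variables eligible for adjustment (non-descendants of P, excluding P and L): {D, M, N, W}.
Backdoor paths from P to L:
  P1: P <- M -> L
The empty set is not sufficient: P1 (P <- M -> L) has no collider blocking it and no conditioned non-collider, so it is open.
Try {M}:
  P1: blocked at fork node M ∈ conditioning set.
{M} contains no descendant of P and blocks every backdoor path.
No other singleton works — e.g. {D} leaves P1 open — so {M} is the unique smallest valid adjustment set.

{M}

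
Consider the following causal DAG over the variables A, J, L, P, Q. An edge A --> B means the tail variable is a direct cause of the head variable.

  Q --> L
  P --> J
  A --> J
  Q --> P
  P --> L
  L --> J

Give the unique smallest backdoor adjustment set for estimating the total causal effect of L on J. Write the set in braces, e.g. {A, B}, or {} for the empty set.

{P}

Variables eligible for adjustment (non-descendants of L, excluding L and J): {A, P, Q}.
Backdoor paths from L to J:
  P1: L <- Q -> P -> J
  P2: L <- P -> J
The empty set is not sufficient: P1 (L <- Q -> P -> J) has no collider blocking it and no conditioned non-collider, so it is open.
Try {P}:
  P1: blocked at chain node P ∈ conditioning set.
  P2: blocked at fork node P ∈ conditioning set.
{P} contains no descendant of L and blocks every backdoor path.
No other singleton works — e.g. {A} leaves P1 open — so {P} is the unique smallest valid adjustment set.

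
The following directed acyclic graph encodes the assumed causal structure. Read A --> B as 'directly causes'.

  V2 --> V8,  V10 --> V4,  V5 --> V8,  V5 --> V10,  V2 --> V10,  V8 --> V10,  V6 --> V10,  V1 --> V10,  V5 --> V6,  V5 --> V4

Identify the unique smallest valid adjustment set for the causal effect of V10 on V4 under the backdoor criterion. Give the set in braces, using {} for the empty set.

{V5}

Variables eligible for adjustment (non-descendants of V10, excluding V10 and V4): {V1, V2, V5, V6, V8}.
Backdoor paths from V10 to V4:
  P1: V10 <- V2 -> V8 <- V5 -> V4
  P2: V10 <- V5 -> V4
  P3: V10 <- V6 <- V5 -> V4
  P4: V10 <- V8 <- V5 -> V4
The empty set is not sufficient: P2 (V10 <- V5 -> V4) has no collider blocking it and no conditioned non-collider, so it is open.
Try {V5}:
  P1: blocked at collider V8 (neither it nor any descendant is in the conditioning set).
  P2: blocked at fork node V5 ∈ conditioning set.
  P3: blocked at fork node V5 ∈ conditioning set.
  P4: blocked at fork node V5 ∈ conditioning set.
{V5} contains no descendant of V10 and blocks every backdoor path.
No other singleton works — e.g. {V2} leaves P2 open — so {V5} is the unique smallest valid adjustment set.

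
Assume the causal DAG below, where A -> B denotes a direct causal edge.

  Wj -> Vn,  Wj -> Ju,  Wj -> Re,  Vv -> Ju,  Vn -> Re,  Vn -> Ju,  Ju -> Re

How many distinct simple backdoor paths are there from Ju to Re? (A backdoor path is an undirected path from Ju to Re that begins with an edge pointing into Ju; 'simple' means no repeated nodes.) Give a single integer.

A backdoor path from Ju to Re is any simple undirected path whose first edge points into Ju (i.e. leaves Ju via a parent).
Parents of Ju: {Vn, Vv, Wj}.
Enumerating:
  P1: Ju <- Wj -> Vn -> Re
  P2: Ju <- Wj -> Re
  P3: Ju <- Vn <- Wj -> Re
  P4: Ju <- Vn -> Re
That exhausts the simple backdoor paths. Count: 4.

4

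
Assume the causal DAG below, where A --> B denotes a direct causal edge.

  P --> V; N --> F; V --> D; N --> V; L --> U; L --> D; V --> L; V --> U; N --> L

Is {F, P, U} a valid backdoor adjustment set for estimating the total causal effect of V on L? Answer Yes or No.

No

Backdoor paths from V to L (paths whose first edge points into V):
  P1: V <- N -> L
Condition 1 (no descendant of V in the set): FAILS — U is a descendant of V.
Condition 2 (every backdoor path blocked by {F, P, U}):
  P1: open — no interior node is in the conditioning set.
{F, P, U} does not satisfy the backdoor criterion.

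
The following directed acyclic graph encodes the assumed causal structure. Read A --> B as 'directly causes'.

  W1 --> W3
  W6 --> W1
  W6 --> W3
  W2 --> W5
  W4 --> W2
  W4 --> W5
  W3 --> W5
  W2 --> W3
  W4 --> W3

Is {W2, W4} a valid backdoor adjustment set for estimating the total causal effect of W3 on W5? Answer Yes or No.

Backdoor paths from W3 to W5 (paths whose first edge points into W3):
  P1: W3 <- W4 -> W2 -> W5
  P2: W3 <- W4 -> W5
  P3: W3 <- W2 <- W4 -> W5
  P4: W3 <- W2 -> W5
Condition 1 (no descendant of W3 in the set): holds — descendants of W3 are {W5}; none are in {W2, W4}.
Condition 2 (every backdoor path blocked by {W2, W4}):
  P1: blocked at fork node W4 ∈ conditioning set.
  P2: blocked at fork node W4 ∈ conditioning set.
  P3: blocked at chain node W2 ∈ conditioning set.
  P4: blocked at fork node W2 ∈ conditioning set.
{W2, W4} satisfies the backdoor criterion.

Yes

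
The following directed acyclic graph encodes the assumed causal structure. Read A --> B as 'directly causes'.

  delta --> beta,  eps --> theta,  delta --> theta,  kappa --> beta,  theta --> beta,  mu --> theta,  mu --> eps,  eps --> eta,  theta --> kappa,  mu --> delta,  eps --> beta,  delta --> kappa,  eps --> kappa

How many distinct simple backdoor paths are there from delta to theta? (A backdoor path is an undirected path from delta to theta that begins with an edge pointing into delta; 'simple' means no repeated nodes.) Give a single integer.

A backdoor path from delta to theta is any simple undirected path whose first edge points into delta (i.e. leaves delta via a parent).
Parents of delta: {mu}.
Enumerating:
  P1: delta <- mu -> eps -> theta
  P2: delta <- mu -> eps -> kappa <- theta
  P3: delta <- mu -> eps -> kappa -> beta <- theta
  P4: delta <- mu -> eps -> beta <- theta
  P5: delta <- mu -> eps -> beta <- kappa <- theta
  P6: delta <- mu -> theta
That exhausts the simple backdoor paths. Count: 6.

6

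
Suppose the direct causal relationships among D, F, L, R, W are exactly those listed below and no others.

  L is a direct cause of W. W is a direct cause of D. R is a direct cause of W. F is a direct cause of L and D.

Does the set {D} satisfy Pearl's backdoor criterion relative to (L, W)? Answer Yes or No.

No

Backdoor paths from L to W (paths whose first edge points into L):
  P1: L <- F -> D <- W
Condition 1 (no descendant of L in the set): FAILS — D is a descendant of L.
Condition 2 (every backdoor path blocked by {D}):
  P1: open — collider(s) D are conditioned on (or have a conditioned descendant) and no non-collider on the path is in the set.
{D} does not satisfy the backdoor criterion.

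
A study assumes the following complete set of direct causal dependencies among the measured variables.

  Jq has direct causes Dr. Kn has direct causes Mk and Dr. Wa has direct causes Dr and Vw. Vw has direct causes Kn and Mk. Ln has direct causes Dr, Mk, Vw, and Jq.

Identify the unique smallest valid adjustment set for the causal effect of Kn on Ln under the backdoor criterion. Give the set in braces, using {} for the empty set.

Variables eligible for adjustment (non-descendants of Kn, excluding Kn and Ln): {Dr, Jq, Mk}.
Backdoor paths from Kn to Ln:
  P1: Kn <- Dr -> Wa <- Vw <- Mk -> Ln
  P2: Kn <- Dr -> Wa <- Vw -> Ln
  P3: Kn <- Dr -> Jq -> Ln
  P4: Kn <- Dr -> Ln
  P5: Kn <- Mk -> Vw -> Wa <- Dr -> Jq -> Ln
  P6: Kn <- Mk -> Vw -> Wa <- Dr -> Ln
  P7: Kn <- Mk -> Vw -> Ln
  P8: Kn <- Mk -> Ln
The empty set is not sufficient: P3 (Kn <- Dr -> Jq -> Ln) has no collider blocking it and no conditioned non-collider, so it is open.
Try {Dr, Mk}:
  P1: blocked at fork node Dr ∈ conditioning set.
  P2: blocked at fork node Dr ∈ conditioning set.
  P3: blocked at fork node Dr ∈ conditioning set.
  P4: blocked at fork node Dr ∈ conditioning set.
  P5: blocked at fork node Mk ∈ conditioning set.
  P6: blocked at fork node Mk ∈ conditioning set.
  P7: blocked at fork node Mk ∈ conditioning set.
  P8: blocked at fork node Mk ∈ conditioning set.
{Dr, Mk} contains no descendant of Kn and blocks every backdoor path.
Every element of {Dr, Mk} is needed (dropping Dr leaves P3 open; dropping Mk leaves P7 open), so no proper subset is valid.
Among all size-2 subsets of the eligible variables, only {Dr, Mk} blocks every backdoor path, so it is the unique smallest valid adjustment set.

{Dr, Mk}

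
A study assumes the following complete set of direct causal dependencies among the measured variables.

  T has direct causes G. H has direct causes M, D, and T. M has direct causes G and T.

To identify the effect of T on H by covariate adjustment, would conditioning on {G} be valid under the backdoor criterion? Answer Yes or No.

Backdoor paths from T to H (paths whose first edge points into T):
  P1: T <- G -> M -> H
Condition 1 (no descendant of T in the set): holds — descendants of T are {H, M}; none are in {G}.
Condition 2 (every backdoor path blocked by {G}):
  P1: blocked at fork node G ∈ conditioning set.
{G} satisfies the backdoor criterion.

Yes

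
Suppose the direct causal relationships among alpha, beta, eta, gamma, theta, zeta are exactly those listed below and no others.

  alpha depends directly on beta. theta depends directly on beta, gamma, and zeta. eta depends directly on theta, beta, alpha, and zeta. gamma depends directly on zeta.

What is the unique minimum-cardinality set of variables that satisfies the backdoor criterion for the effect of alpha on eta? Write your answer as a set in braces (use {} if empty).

{beta}

Variables eligible for adjustment (non-descendants of alpha, excluding alpha and eta): {beta, gamma, theta, zeta}.
Backdoor paths from alpha to eta:
  P1: alpha <- beta -> theta <- zeta -> eta
  P2: alpha <- beta -> theta <- gamma <- zeta -> eta
  P3: alpha <- beta -> theta -> eta
  P4: alpha <- beta -> eta
The empty set is not sufficient: P3 (alpha <- beta -> theta -> eta) has no collider blocking it and no conditioned non-collider, so it is open.
Try {beta}:
  P1: blocked at fork node beta ∈ conditioning set.
  P2: blocked at fork node beta ∈ conditioning set.
  P3: blocked at fork node beta ∈ conditioning set.
  P4: blocked at fork node beta ∈ conditioning set.
{beta} contains no descendant of alpha and blocks every backdoor path.
No other singleton works — e.g. {zeta} leaves P3 open — so {beta} is the unique smallest valid adjustment set.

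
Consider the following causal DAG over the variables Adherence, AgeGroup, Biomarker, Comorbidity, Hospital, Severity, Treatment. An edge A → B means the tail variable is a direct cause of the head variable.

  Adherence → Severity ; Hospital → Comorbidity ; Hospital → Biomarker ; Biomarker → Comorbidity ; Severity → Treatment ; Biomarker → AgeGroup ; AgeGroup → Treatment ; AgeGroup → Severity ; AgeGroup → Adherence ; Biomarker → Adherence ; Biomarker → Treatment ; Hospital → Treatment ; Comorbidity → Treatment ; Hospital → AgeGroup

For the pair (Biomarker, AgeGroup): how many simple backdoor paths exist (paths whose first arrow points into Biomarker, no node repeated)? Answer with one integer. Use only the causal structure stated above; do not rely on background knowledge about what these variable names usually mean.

A backdoor path from Biomarker to AgeGroup is any simple undirected path whose first edge points into Biomarker (i.e. leaves Biomarker via a parent).
Parents of Biomarker: {Hospital}.
Enumerating:
  P1: Biomarker <- Hospital -> Comorbidity -> Treatment <- AgeGroup
  P2: Biomarker <- Hospital -> Comorbidity -> Treatment <- Severity <- AgeGroup
  P3: Biomarker <- Hospital -> Comorbidity -> Treatment <- Severity <- Adherence <- AgeGroup
  P4: Biomarker <- Hospital -> AgeGroup
  P5: Biomarker <- Hospital -> Treatment <- AgeGroup
  P6: Biomarker <- Hospital -> Treatment <- Severity <- AgeGroup
  P7: Biomarker <- Hospital -> Treatment <- Severity <- Adherence <- AgeGroup
That exhausts the simple backdoor paths. Count: 7.

7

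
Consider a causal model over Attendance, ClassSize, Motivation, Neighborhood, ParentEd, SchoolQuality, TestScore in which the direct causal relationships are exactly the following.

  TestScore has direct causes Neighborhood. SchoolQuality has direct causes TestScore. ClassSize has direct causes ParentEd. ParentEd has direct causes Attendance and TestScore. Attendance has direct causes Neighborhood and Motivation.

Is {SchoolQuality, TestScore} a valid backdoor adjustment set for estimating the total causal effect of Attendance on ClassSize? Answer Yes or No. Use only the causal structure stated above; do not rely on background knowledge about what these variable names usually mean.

Yes

Backdoor paths from Attendance to ClassSize (paths whose first edge points into Attendance):
  P1: Attendance <- Neighborhood -> TestScore -> ParentEd -> ClassSize
Condition 1 (no descendant of Attendance in the set): holds — descendants of Attendance are {ClassSize, ParentEd}; none are in {SchoolQuality, TestScore}.
Condition 2 (every backdoor path blocked by {SchoolQuality, TestScore}):
  P1: blocked at chain node TestScore ∈ conditioning set.
{SchoolQuality, TestScore} satisfies the backdoor criterion.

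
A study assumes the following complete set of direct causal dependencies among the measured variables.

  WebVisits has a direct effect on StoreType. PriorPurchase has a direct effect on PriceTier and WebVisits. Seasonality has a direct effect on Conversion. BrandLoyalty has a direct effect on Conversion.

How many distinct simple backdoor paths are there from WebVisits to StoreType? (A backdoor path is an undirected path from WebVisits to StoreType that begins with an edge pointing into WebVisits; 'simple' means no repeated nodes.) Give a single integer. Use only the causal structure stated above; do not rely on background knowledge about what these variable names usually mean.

A backdoor path from WebVisits to StoreType is any simple undirected path whose first edge points into WebVisits (i.e. leaves WebVisits via a parent).
Parents of WebVisits: {PriorPurchase}.
No simple path from any parent of WebVisits reaches StoreType without revisiting WebVisits, so there are no backdoor paths.

0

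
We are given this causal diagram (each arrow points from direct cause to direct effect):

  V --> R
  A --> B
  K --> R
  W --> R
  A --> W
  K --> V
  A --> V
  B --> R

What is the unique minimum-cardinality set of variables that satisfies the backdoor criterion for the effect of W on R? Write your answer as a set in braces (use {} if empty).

Variables eligible for adjustment (non-descendants of W, excluding W and R): {A, B, K, V}.
Backdoor paths from W to R:
  P1: W <- A -> V <- K -> R
  P2: W <- A -> V -> R
  P3: W <- A -> B -> R
The empty set is not sufficient: P2 (W <- A -> V -> R) has no collider blocking it and no conditioned non-collider, so it is open.
Try {A}:
  P1: blocked at fork node A ∈ conditioning set.
  P2: blocked at fork node A ∈ conditioning set.
  P3: blocked at fork node A ∈ conditioning set.
{A} contains no descendant of W and blocks every backdoor path.
No other singleton works — e.g. {K} leaves P2 open — so {A} is the unique smallest valid adjustment set.

{A}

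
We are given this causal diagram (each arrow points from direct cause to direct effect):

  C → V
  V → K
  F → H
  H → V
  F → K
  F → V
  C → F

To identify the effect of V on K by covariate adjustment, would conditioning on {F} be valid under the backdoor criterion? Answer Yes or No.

Yes

Backdoor paths from V to K (paths whose first edge points into V):
  P1: V <- C -> F -> K
  P2: V <- F -> K
  P3: V <- H <- F -> K
Condition 1 (no descendant of V in the set): holds — descendants of V are {K}; none are in {F}.
Condition 2 (every backdoor path blocked by {F}):
  P1: blocked at chain node F ∈ conditioning set.
  P2: blocked at fork node F ∈ conditioning set.
  P3: blocked at fork node F ∈ conditioning set.
{F} satisfies the backdoor criterion.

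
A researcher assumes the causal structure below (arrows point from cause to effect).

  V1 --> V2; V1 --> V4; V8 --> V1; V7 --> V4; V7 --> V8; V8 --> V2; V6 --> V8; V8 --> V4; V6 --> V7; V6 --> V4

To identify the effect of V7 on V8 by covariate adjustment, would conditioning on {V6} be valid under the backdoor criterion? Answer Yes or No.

Backdoor paths from V7 to V8 (paths whose first edge points into V7):
  P1: V7 <- V6 -> V8
  P2: V7 <- V6 -> V4 <- V8
  P3: V7 <- V6 -> V4 <- V1 <- V8
  P4: V7 <- V6 -> V4 <- V1 -> V2 <- V8
Condition 1 (no descendant of V7 in the set): holds — descendants of V7 are {V1, V2, V4, V8}; none are in {V6}.
Condition 2 (every backdoor path blocked by {V6}):
  P1: blocked at fork node V6 ∈ conditioning set.
  P2: blocked at fork node V6 ∈ conditioning set.
  P3: blocked at fork node V6 ∈ conditioning set.
  P4: blocked at fork node V6 ∈ conditioning set.
{V6} satisfies the backdoor criterion.

Yes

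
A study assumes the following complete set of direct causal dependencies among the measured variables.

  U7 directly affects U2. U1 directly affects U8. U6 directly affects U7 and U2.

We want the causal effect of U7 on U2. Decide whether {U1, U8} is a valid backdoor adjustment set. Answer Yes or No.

Backdoor paths from U7 to U2 (paths whose first edge points into U7):
  P1: U7 <- U6 -> U2
Condition 1 (no descendant of U7 in the set): holds — descendants of U7 are {U2}; none are in {U1, U8}.
Condition 2 (every backdoor path blocked by {U1, U8}):
  P1: open — no interior node is in the conditioning set.
{U1, U8} does not satisfy the backdoor criterion.

No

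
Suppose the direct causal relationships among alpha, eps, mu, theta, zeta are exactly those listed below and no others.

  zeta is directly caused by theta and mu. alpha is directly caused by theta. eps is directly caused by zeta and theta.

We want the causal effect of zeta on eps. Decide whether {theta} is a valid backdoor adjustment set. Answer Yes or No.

Yes

Backdoor paths from zeta to eps (paths whose first edge points into zeta):
  P1: zeta <- theta -> eps
Condition 1 (no descendant of zeta in the set): holds — descendants of zeta are {eps}; none are in {theta}.
Condition 2 (every backdoor path blocked by {theta}):
  P1: blocked at fork node theta ∈ conditioning set.
{theta} satisfies the backdoor criterion.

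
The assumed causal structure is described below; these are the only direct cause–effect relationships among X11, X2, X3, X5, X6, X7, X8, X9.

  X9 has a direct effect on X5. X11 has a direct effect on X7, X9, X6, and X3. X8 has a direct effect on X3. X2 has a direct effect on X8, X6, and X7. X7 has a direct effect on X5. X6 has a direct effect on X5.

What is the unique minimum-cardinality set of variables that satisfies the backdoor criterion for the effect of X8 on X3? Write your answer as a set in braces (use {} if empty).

Variables eligible for adjustment (non-descendants of X8, excluding X8 and X3): {X11, X2, X5, X6, X7, X9}.
Backdoor paths from X8 to X3:
  P1: X8 <- X2 -> X7 <- X11 -> X3
  P2: X8 <- X2 -> X7 -> X5 <- X6 <- X11 -> X3
  P3: X8 <- X2 -> X7 -> X5 <- X9 <- X11 -> X3
  P4: X8 <- X2 -> X6 <- X11 -> X3
  P5: X8 <- X2 -> X6 -> X5 <- X7 <- X11 -> X3
  P6: X8 <- X2 -> X6 -> X5 <- X9 <- X11 -> X3
Each backdoor path contains an unconditioned collider, so every path is already blocked with the empty conditioning set:
  P1: blocked at collider X7 (neither it nor any descendant is in the conditioning set).
  P2: blocked at collider X5 (neither it nor any descendant is in the conditioning set).
  P3: blocked at collider X5 (neither it nor any descendant is in the conditioning set).
  P4: blocked at collider X6 (neither it nor any descendant is in the conditioning set).
  P5: blocked at collider X5 (neither it nor any descendant is in the conditioning set).
  P6: blocked at collider X5 (neither it nor any descendant is in the conditioning set).
The empty set is therefore the unique smallest valid set.

{}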